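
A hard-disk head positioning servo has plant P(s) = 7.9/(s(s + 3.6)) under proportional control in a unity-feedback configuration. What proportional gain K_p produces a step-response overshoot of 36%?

From %OS = 100·exp(−πζ/√(1−ζ²)) = 36%, ζ = −ln(0.36)/√(π²+ln²(0.36)) = 0.3093.
Characteristic equation s² + 3.6s + 7.9K_p = 0 gives ζ = 3.6/(2√(7.9K_p)).
Setting ζ = 0.3093: √(7.9K_p) = 3.6/(2·0.3093) = 5.82, so K_p = 33.88/7.9 = 4.29.

K_p = 4.29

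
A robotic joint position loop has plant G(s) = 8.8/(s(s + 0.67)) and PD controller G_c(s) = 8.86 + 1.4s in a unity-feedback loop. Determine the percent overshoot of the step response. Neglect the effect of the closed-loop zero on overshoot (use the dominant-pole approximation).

3.3%

Forward path: (8.86 + 1.4s)·8.8/(s(s+0.67)). The closed-loop characteristic equation is s² + (0.67 + 8.8·1.4)s + 8.8·8.86 = 0.
That is s² + 12.99s + 77.97 = 0, so ω_n = 8.83 rad/s and ζ = 12.99/(2·8.83) = 0.7356.
%OS = 100·exp(−πζ/√(1−ζ²)) = 3.3%.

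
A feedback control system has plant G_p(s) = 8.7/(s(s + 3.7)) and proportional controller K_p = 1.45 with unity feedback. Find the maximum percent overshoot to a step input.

14.7%

The closed-loop denominator s² + 3.7s + 12.61 gives ω_n = √12.61 = 3.552 and ζ = 3.7/(2ω_n) = 0.5209.
%OS = 100·exp(−πζ/√(1−ζ²)) = 100·exp(−π·0.5209/√0.7287) = 14.7%.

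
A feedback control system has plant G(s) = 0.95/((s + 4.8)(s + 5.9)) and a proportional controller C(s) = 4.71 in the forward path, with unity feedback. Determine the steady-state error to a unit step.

The loop is type 0. Static position error constant K_pos = C(0)·G(0) = 4.71·0.03355 = 0.158.
Steady-state error to a unit step: e_ss = 1/(1+K_pos) = 1/1.158 = 0.864.

0.864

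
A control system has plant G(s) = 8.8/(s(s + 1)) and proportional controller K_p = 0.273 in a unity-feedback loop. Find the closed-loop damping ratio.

The closed-loop denominator is s(s+1) + 0.273·8.8 = s² + 1s + 2.402.
So ω_n² = 2.402 ⇒ ω_n = 1.55 rad/s, and ζ = 1/(2ω_n) = 0.323.

ζ = 0.323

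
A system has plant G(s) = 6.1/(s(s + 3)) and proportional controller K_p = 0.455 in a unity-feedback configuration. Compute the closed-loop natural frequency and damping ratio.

ω_n = 1.67 rad/s, ζ = 0.9

With unity feedback the closed-loop characteristic equation is s² + 3s + 0.455·6.1 = s² + 3s + 2.776 = 0.
Matching s² + 2ζω_n s + ω_n²: ω_n = √2.776 = 1.666 rad/s and 2ζω_n = 3, so ζ = 3/(2·1.666) = 0.9.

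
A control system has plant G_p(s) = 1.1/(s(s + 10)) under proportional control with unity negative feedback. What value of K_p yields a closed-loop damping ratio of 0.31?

K_p = 236

Closed-loop characteristic equation: s² + 10s + K_p·1.1 = 0.
So ω_n = √(1.1K_p) and 2ζω_n = 10, giving ζ = 10/(2√(1.1K_p)).
Setting ζ = 0.31: √(1.1K_p) = 10/(2·0.31) = 16.13, so K_p = 260.1/1.1 = 236.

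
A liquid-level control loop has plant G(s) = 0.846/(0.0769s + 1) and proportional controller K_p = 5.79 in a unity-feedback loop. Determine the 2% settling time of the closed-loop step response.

Closed loop: T(s) = K_p·G/(1+K_p·G) = 4.898/(0.0769s + 1 + 4.898), with pole at s = −(1 + 4.898)/0.0769 = −76.7.
τ = 1/76.7 = 0.01304 s, so 2% settling time ≈ 4τ = 0.0522 s.

T_s ≈ 0.0522 s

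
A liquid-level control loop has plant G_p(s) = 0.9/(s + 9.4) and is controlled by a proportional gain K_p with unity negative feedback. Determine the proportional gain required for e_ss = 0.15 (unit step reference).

K_p = 59.2

The loop is type 0, so e_ss(step) = 1/(1 + K_pos) with K_pos = K_p·G_p(0).
G_p(0) = 0.09574. Require 1/(1 + K_p·0.09574) = 0.15, so 1 + 0.09574·K_p = 6.667.
K_p = (6.667 − 1)/0.09574 = 59.2.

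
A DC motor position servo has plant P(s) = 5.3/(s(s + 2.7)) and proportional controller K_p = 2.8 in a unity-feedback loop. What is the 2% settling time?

T_s ≈ 2.96 s

From 1 + K_pP(s) = 0: s² + 2.7s + 14.84 = 0 ⇒ ω_n = 3.852, ζ = 0.3504.
2% settling time T_s ≈ 4/(ζω_n) = 4/1.35 = 2.96 s.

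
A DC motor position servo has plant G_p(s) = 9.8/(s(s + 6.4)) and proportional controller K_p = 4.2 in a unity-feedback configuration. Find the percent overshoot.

16.4%

The closed-loop denominator s² + 6.4s + 41.16 gives ω_n = √41.16 = 6.416 and ζ = 6.4/(2ω_n) = 0.4988.
%OS = 100·exp(−πζ/√(1−ζ²)) = 100·exp(−π·0.4988/√0.7512) = 16.4%.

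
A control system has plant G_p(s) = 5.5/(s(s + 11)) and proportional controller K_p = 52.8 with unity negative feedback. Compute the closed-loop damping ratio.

ζ = 0.323

With unity feedback the closed-loop characteristic equation is s² + 11s + 52.8·5.5 = s² + 11s + 290.4 = 0.
Matching s² + 2ζω_n s + ω_n²: ω_n = √290.4 = 17.04 rad/s and 2ζω_n = 11, so ζ = 11/(2·17.04) = 0.323.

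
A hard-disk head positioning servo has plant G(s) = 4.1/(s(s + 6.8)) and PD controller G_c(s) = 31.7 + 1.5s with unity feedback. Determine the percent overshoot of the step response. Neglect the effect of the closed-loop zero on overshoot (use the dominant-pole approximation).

11.4%

Forward path: (31.7 + 1.5s)·4.1/(s(s+6.8)). The closed-loop characteristic equation is s² + (6.8 + 4.1·1.5)s + 4.1·31.7 = 0.
That is s² + 12.95s + 130 = 0, so ω_n = 11.4 rad/s and ζ = 12.95/(2·11.4) = 0.568.
%OS = 100·exp(−πζ/√(1−ζ²)) = 11.4%.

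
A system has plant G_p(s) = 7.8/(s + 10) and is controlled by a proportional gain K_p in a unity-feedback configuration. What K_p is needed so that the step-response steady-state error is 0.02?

Steady-state error for a unit step on this type-0 loop is 1/(1 + K_p·G_p(0)).
G_p(0) = 0.78. Require 1/(1 + K_p·0.78) = 0.02, so 1 + 0.78·K_p = 50.
K_p = (50 − 1)/0.78 = 62.8.

K_p = 62.8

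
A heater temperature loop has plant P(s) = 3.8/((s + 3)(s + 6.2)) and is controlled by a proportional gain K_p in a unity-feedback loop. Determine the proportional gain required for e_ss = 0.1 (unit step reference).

K_p = 44.1

For a type-0 loop with proportional control, e_ss = 1/(1 + K_p·P(0)).
P(0) = 0.2043. Require 1/(1 + K_p·0.2043) = 0.1, so 1 + 0.2043·K_p = 10.
K_p = (10 − 1)/0.2043 = 44.1.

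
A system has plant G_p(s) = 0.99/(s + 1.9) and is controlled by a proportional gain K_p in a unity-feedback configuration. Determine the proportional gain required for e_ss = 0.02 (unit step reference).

The loop is type 0, so e_ss(step) = 1/(1 + K_pos) with K_pos = K_p·G_p(0).
G_p(0) = 0.5211. Require 1/(1 + K_p·0.5211) = 0.02, so 1 + 0.5211·K_p = 50.
K_p = (50 − 1)/0.5211 = 94.

K_p = 94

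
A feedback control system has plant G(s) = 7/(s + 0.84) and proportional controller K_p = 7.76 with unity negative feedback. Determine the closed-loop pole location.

Closed-loop transfer function: T(s) = K_p·G(s)/(1 + K_p·G(s)) = 54.32/(s + 0.84 + 54.32) = 54.32/(s + 55.16).
The closed-loop pole is at s = −55.16.

s = -55.16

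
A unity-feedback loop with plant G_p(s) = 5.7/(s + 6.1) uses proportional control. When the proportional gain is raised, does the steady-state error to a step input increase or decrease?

decrease

The position error constant K_pos = K_p·G_p(0) grows with K_p, and e_ss = 1/(1+K_pos) falls.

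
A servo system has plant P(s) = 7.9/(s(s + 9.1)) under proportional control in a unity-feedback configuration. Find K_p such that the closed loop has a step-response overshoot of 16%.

From %OS = 100·exp(−πζ/√(1−ζ²)) = 16%, ζ = −ln(0.16)/√(π²+ln²(0.16)) = 0.5039.
Characteristic equation s² + 9.1s + 7.9K_p = 0 gives ζ = 9.1/(2√(7.9K_p)).
Setting ζ = 0.5039: √(7.9K_p) = 9.1/(2·0.5039) = 9.03, so K_p = 81.54/7.9 = 10.3.

K_p = 10.3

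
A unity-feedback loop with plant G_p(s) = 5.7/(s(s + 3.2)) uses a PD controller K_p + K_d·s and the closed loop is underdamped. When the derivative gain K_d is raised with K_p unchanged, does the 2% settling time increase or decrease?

decrease

Characteristic equation s² + (3.2 + 5.7K_d)s + 5.7K_p = 0: raising K_d increases ζω_n = (3.2+5.7K_d)/2 while the loop stays underdamped, so T_s ≈ 4/(ζω_n) decreases.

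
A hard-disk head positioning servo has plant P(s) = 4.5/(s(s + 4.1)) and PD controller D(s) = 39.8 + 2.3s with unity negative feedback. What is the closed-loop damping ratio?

ζ = 0.54

Forward path: (39.8 + 2.3s)·4.5/(s(s+4.1)). The closed-loop characteristic equation is s² + (4.1 + 4.5·2.3)s + 4.5·39.8 = 0.
That is s² + 14.45s + 179.1 = 0, so ω_n = 13.38 rad/s and ζ = 14.45/(2·13.38) = 0.5399.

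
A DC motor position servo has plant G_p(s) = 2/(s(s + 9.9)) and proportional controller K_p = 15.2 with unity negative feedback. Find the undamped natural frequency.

ω_n = 5.51 rad/s

With unity feedback the closed-loop characteristic equation is s² + 9.9s + 15.2·2 = s² + 9.9s + 30.4 = 0.
Matching s² + 2ζω_n s + ω_n²: ω_n = √30.4 = 5.514 rad/s and 2ζω_n = 9.9, so ζ = 9.9/(2·5.514) = 0.898.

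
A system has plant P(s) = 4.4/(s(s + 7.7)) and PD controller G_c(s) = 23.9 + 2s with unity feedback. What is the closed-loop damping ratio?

ζ = 0.805

Forward path: (23.9 + 2s)·4.4/(s(s+7.7)). The closed-loop characteristic equation is s² + (7.7 + 4.4·2)s + 4.4·23.9 = 0.
That is s² + 16.5s + 105.2 = 0, so ω_n = 10.25 rad/s and ζ = 16.5/(2·10.25) = 0.8045.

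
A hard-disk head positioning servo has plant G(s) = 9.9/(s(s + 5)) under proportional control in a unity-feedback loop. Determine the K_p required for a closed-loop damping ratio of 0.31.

Closed-loop characteristic equation: s² + 5s + K_p·9.9 = 0.
So ω_n = √(9.9K_p) and 2ζω_n = 5, giving ζ = 5/(2√(9.9K_p)).
Setting ζ = 0.31: √(9.9K_p) = 5/(2·0.31) = 8.065, so K_p = 65.04/9.9 = 6.57.

K_p = 6.57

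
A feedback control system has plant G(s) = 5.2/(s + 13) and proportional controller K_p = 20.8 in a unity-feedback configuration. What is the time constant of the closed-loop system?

Closed-loop transfer function: T(s) = K_p·G(s)/(1 + K_p·G(s)) = 108.2/(s + 13 + 108.2) = 108.2/(s + 121.2).
Time constant τ = 1/121.2 = 0.00825 s.

τ = 0.00825 s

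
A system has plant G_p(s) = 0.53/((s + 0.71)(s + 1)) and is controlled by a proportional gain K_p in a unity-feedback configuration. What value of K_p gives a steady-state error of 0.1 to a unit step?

Steady-state error for a unit step on this type-0 loop is 1/(1 + K_p·G_p(0)).
G_p(0) = 0.7465. Require 1/(1 + K_p·0.7465) = 0.1, so 1 + 0.7465·K_p = 10.
K_p = (10 − 1)/0.7465 = 12.1.

K_p = 12.1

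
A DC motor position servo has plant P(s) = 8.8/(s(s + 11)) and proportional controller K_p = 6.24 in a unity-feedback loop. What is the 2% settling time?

From 1 + K_pP(s) = 0: s² + 11s + 54.91 = 0 ⇒ ω_n = 7.41, ζ = 0.7422.
2% settling time T_s ≈ 4/(ζω_n) = 4/5.5 = 0.727 s.

T_s ≈ 0.727 s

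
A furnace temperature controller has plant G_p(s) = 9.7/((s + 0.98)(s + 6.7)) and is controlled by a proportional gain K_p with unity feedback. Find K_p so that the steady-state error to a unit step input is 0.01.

K_p = 67

The loop is type 0, so e_ss(step) = 1/(1 + K_pos) with K_pos = K_p·G_p(0).
G_p(0) = 1.477. Require 1/(1 + K_p·1.477) = 0.01, so 1 + 1.477·K_p = 100.
K_p = (100 − 1)/1.477 = 67.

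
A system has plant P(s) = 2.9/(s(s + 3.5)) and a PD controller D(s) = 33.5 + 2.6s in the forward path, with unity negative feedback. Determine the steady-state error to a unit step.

0

The open loop D(s)P(s) has a pole at the origin (type 1), so the static position error constant is infinite and e_ss = 1/(1+∞) = 0.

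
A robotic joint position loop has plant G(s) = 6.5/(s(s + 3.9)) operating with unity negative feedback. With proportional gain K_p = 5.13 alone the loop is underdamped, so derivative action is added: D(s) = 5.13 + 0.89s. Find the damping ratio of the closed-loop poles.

Forward path: (5.13 + 0.89s)·6.5/(s(s+3.9)). The closed-loop characteristic equation is s² + (3.9 + 6.5·0.89)s + 6.5·5.13 = 0.
That is s² + 9.685s + 33.34 = 0, so ω_n = 5.775 rad/s and ζ = 9.685/(2·5.775) = 0.8386.

ζ = 0.839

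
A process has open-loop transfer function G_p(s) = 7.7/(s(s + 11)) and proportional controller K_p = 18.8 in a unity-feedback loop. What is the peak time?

The closed-loop denominator s² + 11s + 144.8 gives ω_n = √144.8 = 12.03 and ζ = 11/(2ω_n) = 0.4571.
Damped frequency ω_d = ω_n√(1−ζ²) = 10.7 rad/s, so peak time T_p = π/ω_d = 0.294 s.

T_p = 0.294 s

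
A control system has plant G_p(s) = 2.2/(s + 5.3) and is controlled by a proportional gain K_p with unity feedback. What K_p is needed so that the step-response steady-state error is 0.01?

Steady-state error for a unit step on this type-0 loop is 1/(1 + K_p·G_p(0)).
G_p(0) = 0.4151. Require 1/(1 + K_p·0.4151) = 0.01, so 1 + 0.4151·K_p = 100.
K_p = (100 − 1)/0.4151 = 238.

K_p = 238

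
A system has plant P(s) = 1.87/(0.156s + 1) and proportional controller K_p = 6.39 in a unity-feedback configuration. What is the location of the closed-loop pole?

Closed loop: T(s) = K_p·P/(1+K_p·P) = 11.95/(0.156s + 1 + 11.95), with pole at s = −(1 + 11.95)/0.156 = −83.01.

s = -83.01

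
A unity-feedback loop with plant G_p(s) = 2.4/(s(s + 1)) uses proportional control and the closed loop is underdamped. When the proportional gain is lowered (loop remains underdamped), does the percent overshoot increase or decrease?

decrease

ζ = 1/(2√(2.4K_p)) rises as K_p falls; higher damping means less overshoot.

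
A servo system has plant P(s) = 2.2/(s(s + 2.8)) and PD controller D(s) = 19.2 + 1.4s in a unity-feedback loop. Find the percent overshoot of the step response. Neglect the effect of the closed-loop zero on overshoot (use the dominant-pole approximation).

20.3%

Forward path: (19.2 + 1.4s)·2.2/(s(s+2.8)). The closed-loop characteristic equation is s² + (2.8 + 2.2·1.4)s + 2.2·19.2 = 0.
That is s² + 5.88s + 42.24 = 0, so ω_n = 6.499 rad/s and ζ = 5.88/(2·6.499) = 0.4524.
%OS = 100·exp(−πζ/√(1−ζ²)) = 20.3%.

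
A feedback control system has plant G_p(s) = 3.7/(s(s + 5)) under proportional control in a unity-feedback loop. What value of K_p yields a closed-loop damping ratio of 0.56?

Closed-loop characteristic equation: s² + 5s + K_p·3.7 = 0.
So ω_n = √(3.7K_p) and 2ζω_n = 5, giving ζ = 5/(2√(3.7K_p)).
Setting ζ = 0.56: √(3.7K_p) = 5/(2·0.56) = 4.464, so K_p = 19.93/3.7 = 5.39.

K_p = 5.39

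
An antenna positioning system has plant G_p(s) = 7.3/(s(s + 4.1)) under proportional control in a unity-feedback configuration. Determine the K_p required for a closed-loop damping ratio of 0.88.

Closed-loop characteristic equation: s² + 4.1s + K_p·7.3 = 0.
So ω_n = √(7.3K_p) and 2ζω_n = 4.1, giving ζ = 4.1/(2√(7.3K_p)).
Setting ζ = 0.88: √(7.3K_p) = 4.1/(2·0.88) = 2.33, so K_p = 5.427/7.3 = 0.743.

K_p = 0.743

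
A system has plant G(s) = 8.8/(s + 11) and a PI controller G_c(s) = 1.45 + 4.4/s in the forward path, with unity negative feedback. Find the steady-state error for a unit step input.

0

The open loop G_c(s)G(s) has a pole at the origin (type 1), so the static position error constant is infinite and e_ss = 1/(1+∞) = 0.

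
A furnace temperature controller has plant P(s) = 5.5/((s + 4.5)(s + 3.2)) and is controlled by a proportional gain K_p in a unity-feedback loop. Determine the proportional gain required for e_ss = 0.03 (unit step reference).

K_p = 84.7

Steady-state error for a unit step on this type-0 loop is 1/(1 + K_p·P(0)).
P(0) = 0.3819. Require 1/(1 + K_p·0.3819) = 0.03, so 1 + 0.3819·K_p = 33.33.
K_p = (33.33 − 1)/0.3819 = 84.7.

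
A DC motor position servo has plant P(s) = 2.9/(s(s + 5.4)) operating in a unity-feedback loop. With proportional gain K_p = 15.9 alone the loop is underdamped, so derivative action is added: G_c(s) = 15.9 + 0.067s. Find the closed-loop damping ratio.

ζ = 0.412

Forward path: (15.9 + 0.067s)·2.9/(s(s+5.4)). The closed-loop characteristic equation is s² + (5.4 + 2.9·0.067)s + 2.9·15.9 = 0.
That is s² + 5.594s + 46.11 = 0, so ω_n = 6.79 rad/s and ζ = 5.594/(2·6.79) = 0.4119.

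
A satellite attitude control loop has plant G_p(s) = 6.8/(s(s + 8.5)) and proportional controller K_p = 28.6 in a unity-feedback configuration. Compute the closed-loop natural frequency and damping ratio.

With unity feedback the closed-loop characteristic equation is s² + 8.5s + 28.6·6.8 = s² + 8.5s + 194.5 = 0.
So ω_n² = 194.5 ⇒ ω_n = 13.95 rad/s, and ζ = 8.5/(2ω_n) = 0.305.

ω_n = 13.9 rad/s, ζ = 0.305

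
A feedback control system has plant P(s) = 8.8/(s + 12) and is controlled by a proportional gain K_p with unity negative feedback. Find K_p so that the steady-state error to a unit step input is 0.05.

Steady-state error for a unit step on this type-0 loop is 1/(1 + K_p·P(0)).
P(0) = 0.7333. Require 1/(1 + K_p·0.7333) = 0.05, so 1 + 0.7333·K_p = 20.
K_p = (20 − 1)/0.7333 = 25.9.

K_p = 25.9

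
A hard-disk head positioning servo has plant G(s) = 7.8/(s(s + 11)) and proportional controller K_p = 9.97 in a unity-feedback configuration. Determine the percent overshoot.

8.15%

Closed-loop characteristic equation: s² + 11s + 77.77 = 0, so ω_n = 8.819 rad/s and ζ = 11/(2·8.819) = 0.6237.
%OS = 100·exp(−πζ/√(1−ζ²)) = 100·exp(−π·0.6237/√0.611) = 8.15%.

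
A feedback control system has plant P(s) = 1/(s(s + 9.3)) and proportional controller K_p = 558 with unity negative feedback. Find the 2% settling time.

T_s ≈ 0.86 s

Closed-loop characteristic equation: s² + 9.3s + 558 = 0, so ω_n = 23.62 rad/s and ζ = 9.3/(2·23.62) = 0.1969.
2% settling time T_s ≈ 4/(ζω_n) = 4/4.65 = 0.86 s.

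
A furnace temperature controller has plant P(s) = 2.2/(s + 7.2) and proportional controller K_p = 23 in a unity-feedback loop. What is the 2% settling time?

T_s ≈ 0.0692 s

Closed-loop transfer function: T(s) = K_p·P(s)/(1 + K_p·P(s)) = 50.6/(s + 7.2 + 50.6) = 50.6/(s + 57.8).
Time constant τ = 1/57.8 = 0.0173 s, so the 2% settling time is about 4τ = 0.0692 s.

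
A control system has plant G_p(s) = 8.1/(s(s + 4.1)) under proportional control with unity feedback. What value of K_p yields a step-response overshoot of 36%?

From %OS = 100·exp(−πζ/√(1−ζ²)) = 36%, ζ = −ln(0.36)/√(π²+ln²(0.36)) = 0.3093.
Characteristic equation s² + 4.1s + 8.1K_p = 0 gives ζ = 4.1/(2√(8.1K_p)).
Setting ζ = 0.3093: √(8.1K_p) = 4.1/(2·0.3093) = 6.629, so K_p = 43.94/8.1 = 5.42.

K_p = 5.42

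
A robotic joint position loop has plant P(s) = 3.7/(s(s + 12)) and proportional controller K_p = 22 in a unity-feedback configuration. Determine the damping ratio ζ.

1 + K_p·P(s) = 0 gives s² + 12s + 81.4 = 0.
So ω_n² = 81.4 ⇒ ω_n = 9.022 rad/s, and ζ = 12/(2ω_n) = 0.665.

ζ = 0.665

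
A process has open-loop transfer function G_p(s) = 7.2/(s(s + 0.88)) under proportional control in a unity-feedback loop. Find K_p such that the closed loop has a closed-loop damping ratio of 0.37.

Closed-loop characteristic equation: s² + 0.88s + K_p·7.2 = 0.
So ω_n = √(7.2K_p) and 2ζω_n = 0.88, giving ζ = 0.88/(2√(7.2K_p)).
Setting ζ = 0.37: √(7.2K_p) = 0.88/(2·0.37) = 1.189, so K_p = 1.414/7.2 = 0.196.

K_p = 0.196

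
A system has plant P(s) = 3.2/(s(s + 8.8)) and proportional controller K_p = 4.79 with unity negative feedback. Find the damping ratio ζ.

1 + K_p·P(s) = 0 gives s² + 8.8s + 15.33 = 0.
So ω_n² = 15.33 ⇒ ω_n = 3.915 rad/s, and ζ = 8.8/(2ω_n) = 1.12.

ζ = 1.12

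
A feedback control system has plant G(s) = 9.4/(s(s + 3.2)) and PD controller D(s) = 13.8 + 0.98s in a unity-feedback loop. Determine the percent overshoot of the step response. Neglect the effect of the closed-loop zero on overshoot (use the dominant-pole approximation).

13%

Forward path: (13.8 + 0.98s)·9.4/(s(s+3.2)). The closed-loop characteristic equation is s² + (3.2 + 9.4·0.98)s + 9.4·13.8 = 0.
That is s² + 12.41s + 129.7 = 0, so ω_n = 11.39 rad/s and ζ = 12.41/(2·11.39) = 0.5449.
%OS = 100·exp(−πζ/√(1−ζ²)) = 13%.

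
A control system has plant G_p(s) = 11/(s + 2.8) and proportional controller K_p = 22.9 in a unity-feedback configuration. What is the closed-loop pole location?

s = -254.7

Closed-loop transfer function: T(s) = K_p·G_p(s)/(1 + K_p·G_p(s)) = 251.9/(s + 2.8 + 251.9) = 251.9/(s + 254.7).
The closed-loop pole is at s = −254.7.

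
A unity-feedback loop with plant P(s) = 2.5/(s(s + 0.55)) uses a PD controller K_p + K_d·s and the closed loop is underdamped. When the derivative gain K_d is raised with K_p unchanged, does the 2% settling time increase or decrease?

Characteristic equation s² + (0.55 + 2.5K_d)s + 2.5K_p = 0: raising K_d increases ζω_n = (0.55+2.5K_d)/2 while the loop stays underdamped, so T_s ≈ 4/(ζω_n) decreases.

decrease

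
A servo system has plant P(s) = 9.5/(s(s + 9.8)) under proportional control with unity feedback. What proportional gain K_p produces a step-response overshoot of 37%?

K_p = 27.8

From %OS = 100·exp(−πζ/√(1−ζ²)) = 37%, ζ = −ln(0.37)/√(π²+ln²(0.37)) = 0.3017.
Characteristic equation s² + 9.8s + 9.5K_p = 0 gives ζ = 9.8/(2√(9.5K_p)).
Setting ζ = 0.3017: √(9.5K_p) = 9.8/(2·0.3017) = 16.24, so K_p = 263.7/9.5 = 27.8.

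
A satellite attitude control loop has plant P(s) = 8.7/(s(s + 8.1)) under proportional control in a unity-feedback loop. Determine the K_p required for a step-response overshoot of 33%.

K_p = 17

From %OS = 100·exp(−πζ/√(1−ζ²)) = 33%, ζ = −ln(0.33)/√(π²+ln²(0.33)) = 0.3328.
Characteristic equation s² + 8.1s + 8.7K_p = 0 gives ζ = 8.1/(2√(8.7K_p)).
Setting ζ = 0.3328: √(8.7K_p) = 8.1/(2·0.3328) = 12.17, so K_p = 148.1/8.7 = 17.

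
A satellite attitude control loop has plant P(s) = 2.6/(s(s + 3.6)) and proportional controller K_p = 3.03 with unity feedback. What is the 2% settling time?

Closed-loop characteristic equation: s² + 3.6s + 7.878 = 0, so ω_n = 2.807 rad/s and ζ = 3.6/(2·2.807) = 0.6413.
2% settling time T_s ≈ 4/(ζω_n) = 4/1.8 = 2.22 s.

T_s ≈ 2.22 s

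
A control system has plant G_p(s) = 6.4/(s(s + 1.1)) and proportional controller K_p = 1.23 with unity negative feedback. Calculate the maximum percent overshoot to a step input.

From 1 + K_pG_p(s) = 0: s² + 1.1s + 7.872 = 0 ⇒ ω_n = 2.806, ζ = 0.196.
%OS = 100·exp(−πζ/√(1−ζ²)) = 100·exp(−π·0.196/√0.9616) = 53.4%.

53.4%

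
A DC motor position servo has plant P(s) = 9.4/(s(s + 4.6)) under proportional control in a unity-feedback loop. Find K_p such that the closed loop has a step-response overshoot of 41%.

From %OS = 100·exp(−πζ/√(1−ζ²)) = 41%, ζ = −ln(0.41)/√(π²+ln²(0.41)) = 0.273.
Characteristic equation s² + 4.6s + 9.4K_p = 0 gives ζ = 4.6/(2√(9.4K_p)).
Setting ζ = 0.273: √(9.4K_p) = 4.6/(2·0.273) = 8.424, so K_p = 70.97/9.4 = 7.55.

K_p = 7.55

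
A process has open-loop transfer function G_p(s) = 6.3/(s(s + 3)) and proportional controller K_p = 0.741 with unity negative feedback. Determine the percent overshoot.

The closed-loop denominator s² + 3s + 4.668 gives ω_n = √4.668 = 2.161 and ζ = 3/(2ω_n) = 0.6942.
%OS = 100·exp(−πζ/√(1−ζ²)) = 100·exp(−π·0.6942/√0.518) = 4.83%.

4.83%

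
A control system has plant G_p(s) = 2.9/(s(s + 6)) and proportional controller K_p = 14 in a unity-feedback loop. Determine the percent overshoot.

18.7%

Closed-loop characteristic equation: s² + 6s + 40.6 = 0, so ω_n = 6.372 rad/s and ζ = 6/(2·6.372) = 0.4708.
%OS = 100·exp(−πζ/√(1−ζ²)) = 100·exp(−π·0.4708/√0.7783) = 18.7%.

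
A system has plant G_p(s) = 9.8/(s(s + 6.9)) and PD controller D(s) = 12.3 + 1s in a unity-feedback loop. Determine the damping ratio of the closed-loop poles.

ζ = 0.761

Forward path: (12.3 + 1s)·9.8/(s(s+6.9)). The closed-loop characteristic equation is s² + (6.9 + 9.8·1)s + 9.8·12.3 = 0.
That is s² + 16.7s + 120.5 = 0, so ω_n = 10.98 rad/s and ζ = 16.7/(2·10.98) = 0.7605.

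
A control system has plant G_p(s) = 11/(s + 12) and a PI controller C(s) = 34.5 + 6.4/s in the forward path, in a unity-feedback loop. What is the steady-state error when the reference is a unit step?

The open loop C(s)G_p(s) has a pole at the origin (type 1), so the static position error constant is infinite and e_ss = 1/(1+∞) = 0.

0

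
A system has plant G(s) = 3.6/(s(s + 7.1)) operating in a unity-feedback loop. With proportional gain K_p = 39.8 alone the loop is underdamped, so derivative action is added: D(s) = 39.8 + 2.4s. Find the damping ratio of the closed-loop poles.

ζ = 0.657

Forward path: (39.8 + 2.4s)·3.6/(s(s+7.1)). The closed-loop characteristic equation is s² + (7.1 + 3.6·2.4)s + 3.6·39.8 = 0.
That is s² + 15.74s + 143.3 = 0, so ω_n = 11.97 rad/s and ζ = 15.74/(2·11.97) = 0.6575.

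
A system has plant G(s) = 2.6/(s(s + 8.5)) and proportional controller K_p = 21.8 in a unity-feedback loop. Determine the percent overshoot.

11.7%

From 1 + K_pG(s) = 0: s² + 8.5s + 56.68 = 0 ⇒ ω_n = 7.529, ζ = 0.5645.
%OS = 100·exp(−πζ/√(1−ζ²)) = 100·exp(−π·0.5645/√0.6813) = 11.7%.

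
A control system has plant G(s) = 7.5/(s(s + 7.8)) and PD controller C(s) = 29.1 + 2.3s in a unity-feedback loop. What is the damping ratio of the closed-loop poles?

Forward path: (29.1 + 2.3s)·7.5/(s(s+7.8)). The closed-loop characteristic equation is s² + (7.8 + 7.5·2.3)s + 7.5·29.1 = 0.
That is s² + 25.05s + 218.2 = 0, so ω_n = 14.77 rad/s and ζ = 25.05/(2·14.77) = 0.8478.

ζ = 0.848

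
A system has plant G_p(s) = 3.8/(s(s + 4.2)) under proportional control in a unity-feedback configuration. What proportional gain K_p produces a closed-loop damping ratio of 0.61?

Closed-loop characteristic equation: s² + 4.2s + K_p·3.8 = 0.
So ω_n = √(3.8K_p) and 2ζω_n = 4.2, giving ζ = 4.2/(2√(3.8K_p)).
Setting ζ = 0.61: √(3.8K_p) = 4.2/(2·0.61) = 3.443, so K_p = 11.85/3.8 = 3.12.

K_p = 3.12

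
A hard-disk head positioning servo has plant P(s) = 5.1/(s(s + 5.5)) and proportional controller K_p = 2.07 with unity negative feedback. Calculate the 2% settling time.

From 1 + K_pP(s) = 0: s² + 5.5s + 10.56 = 0 ⇒ ω_n = 3.249, ζ = 0.8464.
2% settling time T_s ≈ 4/(ζω_n) = 4/2.75 = 1.45 s.

T_s ≈ 1.45 s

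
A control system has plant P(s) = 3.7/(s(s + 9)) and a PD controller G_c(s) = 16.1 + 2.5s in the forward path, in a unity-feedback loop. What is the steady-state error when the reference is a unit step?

0

The open loop G_c(s)P(s) has a pole at the origin (type 1), so the static position error constant is infinite and e_ss = 1/(1+∞) = 0.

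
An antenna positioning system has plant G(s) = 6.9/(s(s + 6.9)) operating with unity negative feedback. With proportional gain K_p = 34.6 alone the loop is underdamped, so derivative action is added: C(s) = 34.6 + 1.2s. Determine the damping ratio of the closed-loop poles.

ζ = 0.491

Forward path: (34.6 + 1.2s)·6.9/(s(s+6.9)). The closed-loop characteristic equation is s² + (6.9 + 6.9·1.2)s + 6.9·34.6 = 0.
That is s² + 15.18s + 238.7 = 0, so ω_n = 15.45 rad/s and ζ = 15.18/(2·15.45) = 0.4912.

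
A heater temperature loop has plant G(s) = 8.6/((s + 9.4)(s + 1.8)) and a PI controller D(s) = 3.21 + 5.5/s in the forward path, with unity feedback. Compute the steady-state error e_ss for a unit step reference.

0

The open loop D(s)G(s) has a pole at the origin (type 1), so the static position error constant is infinite and e_ss = 1/(1+∞) = 0.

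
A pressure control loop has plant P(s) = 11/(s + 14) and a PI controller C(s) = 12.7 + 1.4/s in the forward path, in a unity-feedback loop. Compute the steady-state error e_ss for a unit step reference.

0

The open loop C(s)P(s) has a pole at the origin (type 1), so the static position error constant is infinite and e_ss = 1/(1+∞) = 0.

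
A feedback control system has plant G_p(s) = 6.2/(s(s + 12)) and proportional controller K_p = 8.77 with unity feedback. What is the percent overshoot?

1.23%

Closed-loop characteristic equation: s² + 12s + 54.37 = 0, so ω_n = 7.374 rad/s and ζ = 12/(2·7.374) = 0.8137.
%OS = 100·exp(−πζ/√(1−ζ²)) = 100·exp(−π·0.8137/√0.3379) = 1.23%.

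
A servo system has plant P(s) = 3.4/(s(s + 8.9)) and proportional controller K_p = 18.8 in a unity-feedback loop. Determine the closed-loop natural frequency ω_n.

ω_n = 7.99 rad/s

The closed-loop denominator is s(s+8.9) + 18.8·3.4 = s² + 8.9s + 63.92.
So ω_n² = 63.92 ⇒ ω_n = 7.995 rad/s, and ζ = 8.9/(2ω_n) = 0.557.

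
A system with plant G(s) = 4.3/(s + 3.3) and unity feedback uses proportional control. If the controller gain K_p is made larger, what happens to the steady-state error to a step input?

decrease

e_ss = 1/(1 + K_p·G(0)); a larger K_p raises the denominator, so e_ss decreases.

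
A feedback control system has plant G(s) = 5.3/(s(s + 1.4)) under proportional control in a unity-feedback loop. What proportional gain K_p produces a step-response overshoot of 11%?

K_p = 0.28

From %OS = 100·exp(−πζ/√(1−ζ²)) = 11%, ζ = −ln(0.11)/√(π²+ln²(0.11)) = 0.5749.
Characteristic equation s² + 1.4s + 5.3K_p = 0 gives ζ = 1.4/(2√(5.3K_p)).
Setting ζ = 0.5749: √(5.3K_p) = 1.4/(2·0.5749) = 1.218, so K_p = 1.483/5.3 = 0.28.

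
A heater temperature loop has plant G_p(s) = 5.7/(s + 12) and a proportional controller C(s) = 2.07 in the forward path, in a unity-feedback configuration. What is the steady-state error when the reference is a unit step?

0.504

The loop is type 0. Static position error constant K_pos = C(0)·G_p(0) = 2.07·0.475 = 0.9832.
Steady-state error to a unit step: e_ss = 1/(1+K_pos) = 1/1.983 = 0.504.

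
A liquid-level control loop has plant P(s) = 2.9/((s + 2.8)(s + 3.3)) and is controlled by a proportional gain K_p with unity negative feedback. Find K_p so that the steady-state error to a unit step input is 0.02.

The loop is type 0, so e_ss(step) = 1/(1 + K_pos) with K_pos = K_p·P(0).
P(0) = 0.3139. Require 1/(1 + K_p·0.3139) = 0.02, so 1 + 0.3139·K_p = 50.
K_p = (50 − 1)/0.3139 = 156.

K_p = 156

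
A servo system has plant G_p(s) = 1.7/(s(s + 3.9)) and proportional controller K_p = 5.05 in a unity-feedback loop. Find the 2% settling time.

T_s ≈ 2.05 s

Closed-loop characteristic equation: s² + 3.9s + 8.585 = 0, so ω_n = 2.93 rad/s and ζ = 3.9/(2·2.93) = 0.6655.
2% settling time T_s ≈ 4/(ζω_n) = 4/1.95 = 2.05 s.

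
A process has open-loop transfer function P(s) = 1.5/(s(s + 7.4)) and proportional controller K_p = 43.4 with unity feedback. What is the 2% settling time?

T_s ≈ 1.08 s

From 1 + K_pP(s) = 0: s² + 7.4s + 65.1 = 0 ⇒ ω_n = 8.068, ζ = 0.4586.
2% settling time T_s ≈ 4/(ζω_n) = 4/3.7 = 1.08 s.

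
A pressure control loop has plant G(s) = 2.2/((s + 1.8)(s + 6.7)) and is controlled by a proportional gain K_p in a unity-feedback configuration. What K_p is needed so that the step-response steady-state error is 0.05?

Steady-state error for a unit step on this type-0 loop is 1/(1 + K_p·G(0)).
G(0) = 0.1824. Require 1/(1 + K_p·0.1824) = 0.05, so 1 + 0.1824·K_p = 20.
K_p = (20 − 1)/0.1824 = 104.

K_p = 104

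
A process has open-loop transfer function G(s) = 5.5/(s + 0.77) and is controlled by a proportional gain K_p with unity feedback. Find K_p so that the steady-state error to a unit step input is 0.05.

The loop is type 0, so e_ss(step) = 1/(1 + K_pos) with K_pos = K_p·G(0).
G(0) = 7.143. Require 1/(1 + K_p·7.143) = 0.05, so 1 + 7.143·K_p = 20.
K_p = (20 − 1)/7.143 = 2.66.

K_p = 2.66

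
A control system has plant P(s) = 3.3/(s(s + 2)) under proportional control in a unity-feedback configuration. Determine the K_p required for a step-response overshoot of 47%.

K_p = 5.55

From %OS = 100·exp(−πζ/√(1−ζ²)) = 47%, ζ = −ln(0.47)/√(π²+ln²(0.47)) = 0.2337.
Characteristic equation s² + 2s + 3.3K_p = 0 gives ζ = 2/(2√(3.3K_p)).
Setting ζ = 0.2337: √(3.3K_p) = 2/(2·0.2337) = 4.279, so K_p = 18.31/3.3 = 5.55.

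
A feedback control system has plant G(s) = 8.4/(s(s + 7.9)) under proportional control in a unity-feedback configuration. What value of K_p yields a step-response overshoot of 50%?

K_p = 40

From %OS = 100·exp(−πζ/√(1−ζ²)) = 50%, ζ = −ln(0.5)/√(π²+ln²(0.5)) = 0.2155.
Characteristic equation s² + 7.9s + 8.4K_p = 0 gives ζ = 7.9/(2√(8.4K_p)).
Setting ζ = 0.2155: √(8.4K_p) = 7.9/(2·0.2155) = 18.33, so K_p = 336.1/8.4 = 40.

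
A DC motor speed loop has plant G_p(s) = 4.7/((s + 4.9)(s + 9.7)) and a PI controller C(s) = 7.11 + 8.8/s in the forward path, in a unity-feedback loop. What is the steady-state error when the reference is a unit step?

0

The open loop C(s)G_p(s) has a pole at the origin (type 1), so the static position error constant is infinite and e_ss = 1/(1+∞) = 0.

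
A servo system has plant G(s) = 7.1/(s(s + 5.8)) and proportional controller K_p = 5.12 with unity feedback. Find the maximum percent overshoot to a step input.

17.8%

From 1 + K_pG(s) = 0: s² + 5.8s + 36.35 = 0 ⇒ ω_n = 6.029, ζ = 0.481.
%OS = 100·exp(−πζ/√(1−ζ²)) = 100·exp(−π·0.481/√0.7687) = 17.8%.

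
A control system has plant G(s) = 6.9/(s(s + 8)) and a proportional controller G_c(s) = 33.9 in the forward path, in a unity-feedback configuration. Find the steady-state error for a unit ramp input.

The loop has one pole at the origin (type 1). Velocity error constant K_v = lim_{s→0} s·G_c(s)G(s) = 33.9·6.9/8 = 29.24.
Steady-state error to a unit ramp: e_ss = 1/K_v = 0.0342.

0.0342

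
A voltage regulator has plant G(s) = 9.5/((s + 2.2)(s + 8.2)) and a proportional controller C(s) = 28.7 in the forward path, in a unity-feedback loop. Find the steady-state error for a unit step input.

0.0621

The loop is type 0. Static position error constant K_pos = C(0)·G(0) = 28.7·0.5266 = 15.11.
Steady-state error to a unit step: e_ss = 1/(1+K_pos) = 1/16.11 = 0.0621.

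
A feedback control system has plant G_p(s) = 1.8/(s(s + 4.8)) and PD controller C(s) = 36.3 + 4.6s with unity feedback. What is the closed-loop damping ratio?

Forward path: (36.3 + 4.6s)·1.8/(s(s+4.8)). The closed-loop characteristic equation is s² + (4.8 + 1.8·4.6)s + 1.8·36.3 = 0.
That is s² + 13.08s + 65.34 = 0, so ω_n = 8.083 rad/s and ζ = 13.08/(2·8.083) = 0.8091.

ζ = 0.809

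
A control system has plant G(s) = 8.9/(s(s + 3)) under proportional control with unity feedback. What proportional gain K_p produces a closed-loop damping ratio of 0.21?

K_p = 5.73

Closed-loop characteristic equation: s² + 3s + K_p·8.9 = 0.
So ω_n = √(8.9K_p) and 2ζω_n = 3, giving ζ = 3/(2√(8.9K_p)).
Setting ζ = 0.21: √(8.9K_p) = 3/(2·0.21) = 7.143, so K_p = 51.02/8.9 = 5.73.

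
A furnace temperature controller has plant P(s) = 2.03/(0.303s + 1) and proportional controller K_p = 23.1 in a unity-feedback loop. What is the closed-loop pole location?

s = -158.1

Closed loop: T(s) = K_p·P/(1+K_p·P) = 46.89/(0.303s + 1 + 46.89), with pole at s = −(1 + 46.89)/0.303 = −158.1.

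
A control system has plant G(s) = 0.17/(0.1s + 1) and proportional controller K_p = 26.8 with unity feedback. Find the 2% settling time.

T_s ≈ 0.072 s

Closed loop: T(s) = K_p·G/(1+K_p·G) = 4.556/(0.1s + 1 + 4.556), with pole at s = −(1 + 4.556)/0.1 = −55.56.
τ = 1/55.56 = 0.018 s, so 2% settling time ≈ 4τ = 0.072 s.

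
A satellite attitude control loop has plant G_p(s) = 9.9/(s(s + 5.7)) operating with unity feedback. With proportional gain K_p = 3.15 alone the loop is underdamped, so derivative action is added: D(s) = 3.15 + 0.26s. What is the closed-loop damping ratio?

ζ = 0.741

Forward path: (3.15 + 0.26s)·9.9/(s(s+5.7)). The closed-loop characteristic equation is s² + (5.7 + 9.9·0.26)s + 9.9·3.15 = 0.
That is s² + 8.274s + 31.18 = 0, so ω_n = 5.584 rad/s and ζ = 8.274/(2·5.584) = 0.7408.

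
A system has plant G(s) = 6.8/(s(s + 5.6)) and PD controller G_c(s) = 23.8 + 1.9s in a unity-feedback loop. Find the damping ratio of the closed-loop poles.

ζ = 0.728

Forward path: (23.8 + 1.9s)·6.8/(s(s+5.6)). The closed-loop characteristic equation is s² + (5.6 + 6.8·1.9)s + 6.8·23.8 = 0.
That is s² + 18.52s + 161.8 = 0, so ω_n = 12.72 rad/s and ζ = 18.52/(2·12.72) = 0.7279.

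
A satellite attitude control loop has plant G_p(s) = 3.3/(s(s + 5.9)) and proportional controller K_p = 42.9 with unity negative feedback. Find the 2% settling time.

T_s ≈ 1.36 s

From 1 + K_pG_p(s) = 0: s² + 5.9s + 141.6 = 0 ⇒ ω_n = 11.9, ζ = 0.2479.
2% settling time T_s ≈ 4/(ζω_n) = 4/2.95 = 1.36 s.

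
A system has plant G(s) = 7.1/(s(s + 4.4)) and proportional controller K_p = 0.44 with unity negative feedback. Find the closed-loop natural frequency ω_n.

1 + K_p·G(s) = 0 gives s² + 4.4s + 3.124 = 0.
Matching s² + 2ζω_n s + ω_n²: ω_n = √3.124 = 1.767 rad/s and 2ζω_n = 4.4, so ζ = 4.4/(2·1.767) = 1.24.

ω_n = 1.77 rad/s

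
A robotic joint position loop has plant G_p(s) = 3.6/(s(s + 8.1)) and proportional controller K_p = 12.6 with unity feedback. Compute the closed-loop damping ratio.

The closed-loop denominator is s(s+8.1) + 12.6·3.6 = s² + 8.1s + 45.36.
So ω_n² = 45.36 ⇒ ω_n = 6.735 rad/s, and ζ = 8.1/(2ω_n) = 0.601.

ζ = 0.601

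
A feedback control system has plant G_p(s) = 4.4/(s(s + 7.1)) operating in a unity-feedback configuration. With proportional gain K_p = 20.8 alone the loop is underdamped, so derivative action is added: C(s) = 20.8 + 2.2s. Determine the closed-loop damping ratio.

ζ = 0.877

Forward path: (20.8 + 2.2s)·4.4/(s(s+7.1)). The closed-loop characteristic equation is s² + (7.1 + 4.4·2.2)s + 4.4·20.8 = 0.
That is s² + 16.78s + 91.52 = 0, so ω_n = 9.567 rad/s and ζ = 16.78/(2·9.567) = 0.877.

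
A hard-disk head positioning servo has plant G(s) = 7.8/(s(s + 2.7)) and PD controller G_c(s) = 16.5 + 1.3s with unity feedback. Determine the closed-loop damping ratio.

ζ = 0.566

Forward path: (16.5 + 1.3s)·7.8/(s(s+2.7)). The closed-loop characteristic equation is s² + (2.7 + 7.8·1.3)s + 7.8·16.5 = 0.
That is s² + 12.84s + 128.7 = 0, so ω_n = 11.34 rad/s and ζ = 12.84/(2·11.34) = 0.5659.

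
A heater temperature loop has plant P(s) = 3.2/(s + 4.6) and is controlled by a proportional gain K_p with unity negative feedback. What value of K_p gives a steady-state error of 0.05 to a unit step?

The loop is type 0, so e_ss(step) = 1/(1 + K_pos) with K_pos = K_p·P(0).
P(0) = 0.6957. Require 1/(1 + K_p·0.6957) = 0.05, so 1 + 0.6957·K_p = 20.
K_p = (20 − 1)/0.6957 = 27.3.

K_p = 27.3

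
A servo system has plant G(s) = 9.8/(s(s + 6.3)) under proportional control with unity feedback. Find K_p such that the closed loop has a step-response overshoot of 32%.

K_p = 8.71

From %OS = 100·exp(−πζ/√(1−ζ²)) = 32%, ζ = −ln(0.32)/√(π²+ln²(0.32)) = 0.341.
Characteristic equation s² + 6.3s + 9.8K_p = 0 gives ζ = 6.3/(2√(9.8K_p)).
Setting ζ = 0.341: √(9.8K_p) = 6.3/(2·0.341) = 9.239, so K_p = 85.35/9.8 = 8.71.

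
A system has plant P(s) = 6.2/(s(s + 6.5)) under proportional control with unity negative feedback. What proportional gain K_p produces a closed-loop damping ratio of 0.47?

Closed-loop characteristic equation: s² + 6.5s + K_p·6.2 = 0.
So ω_n = √(6.2K_p) and 2ζω_n = 6.5, giving ζ = 6.5/(2√(6.2K_p)).
Setting ζ = 0.47: √(6.2K_p) = 6.5/(2·0.47) = 6.915, so K_p = 47.82/6.2 = 7.71.

K_p = 7.71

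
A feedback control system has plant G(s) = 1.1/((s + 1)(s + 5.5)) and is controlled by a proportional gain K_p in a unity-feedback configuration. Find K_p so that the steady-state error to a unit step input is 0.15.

The loop is type 0, so e_ss(step) = 1/(1 + K_pos) with K_pos = K_p·G(0).
G(0) = 0.2. Require 1/(1 + K_p·0.2) = 0.15, so 1 + 0.2·K_p = 6.667.
K_p = (6.667 − 1)/0.2 = 28.3.

K_p = 28.3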